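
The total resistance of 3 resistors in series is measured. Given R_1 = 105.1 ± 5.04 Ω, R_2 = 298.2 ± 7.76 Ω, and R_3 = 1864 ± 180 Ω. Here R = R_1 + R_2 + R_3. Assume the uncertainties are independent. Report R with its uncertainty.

For a sum/difference, combine absolute errors in quadrature:
  (δR_1)² = 25.4;  (δR_2)² = 60.2;  (δR_3)² = 32400
δR = √(32500) = 180 Ω
R = 2267 Ω.

2267 ± 180 Ω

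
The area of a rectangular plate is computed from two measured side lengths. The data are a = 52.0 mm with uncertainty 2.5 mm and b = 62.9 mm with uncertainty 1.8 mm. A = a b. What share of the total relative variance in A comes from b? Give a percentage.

(δA/A)² = (1·δa/a)² + (1·δb/b)²
  a term: (1×0.0481)² = 0.00231
  b term: (1×0.0286)² = 0.000819
Total = 0.00313. Share from b = 0.000819/0.00313 = 0.262.

26.2%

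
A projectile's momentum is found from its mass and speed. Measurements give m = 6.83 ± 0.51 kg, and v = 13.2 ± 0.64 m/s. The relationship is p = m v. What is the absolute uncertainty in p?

p is a product of powers, so relative uncertainties combine in quadrature:
  (1·δm/m)² = (1×0.0747)² = 0.00558;  (1·δv/v)² = (1×0.0485)² = 0.00235
δp/p = √(0.00793) = 0.0890
p = 90.2 kg·m/s, so δp = 0.0890 × 90.2 = 8.03 kg·m/s.

8.03 kg·m/s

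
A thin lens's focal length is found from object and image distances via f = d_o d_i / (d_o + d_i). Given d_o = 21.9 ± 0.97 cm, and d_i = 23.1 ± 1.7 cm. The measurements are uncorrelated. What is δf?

∂f/∂d_o = (d_i/(d_o+d_i))² = 0.264;  ∂f/∂d_i = (d_o/(d_o+d_i))² = 0.237
δf = √((∂f/∂d_o · δd_o)² + (∂f/∂d_i · δd_i)²) = √(0.0653 + 0.162) = 0.477 cm

0.477 cm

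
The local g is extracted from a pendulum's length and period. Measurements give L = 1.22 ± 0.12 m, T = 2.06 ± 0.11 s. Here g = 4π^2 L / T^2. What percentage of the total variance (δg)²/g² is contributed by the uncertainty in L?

45.9%

(δg/g)² = (1·δL/L)² + (-2·δT/T)²
  L term: (1×0.0984)² = 0.00967
  T term: (-2×0.0534)² = 0.0114
Total = 0.0211. Share from L = 0.00967/0.0211 = 0.459.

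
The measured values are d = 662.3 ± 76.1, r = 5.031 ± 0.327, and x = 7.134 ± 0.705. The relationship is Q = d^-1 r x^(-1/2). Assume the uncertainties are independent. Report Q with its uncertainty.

0.002844 ± 0.000401

Since Q is a product/quotient, work with relative uncertainties:
  (-1·δd/d)² = (-1×0.115)² = 0.0132;  (1·δr/r)² = (1×0.0650)² = 0.00422;  (−½·δx/x)² = (-0.5×0.0988)² = 0.00244
δQ/Q = √(0.0199) = 0.141
Q = 0.002844, so δQ = 0.141 × 0.002844 = 0.000401.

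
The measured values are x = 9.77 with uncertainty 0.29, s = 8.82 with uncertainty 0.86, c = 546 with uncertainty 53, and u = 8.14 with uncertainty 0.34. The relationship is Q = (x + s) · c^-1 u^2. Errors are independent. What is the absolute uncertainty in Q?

0.309

Let w = x + s = 18.6. δw = √(δx² + δs²) = √(0.0841 + 0.740) = 0.908, so δw/w = 0.0488.
Q is then a monomial in w, c, u:
δQ/Q = √((δw/w)² + (-1·δc/c)² + (2·δu/u)²) = √(0.00238 + 0.00942 + 0.00698) = 0.137
Q = 2.26, so δQ = 0.137 × 2.26 = 0.309.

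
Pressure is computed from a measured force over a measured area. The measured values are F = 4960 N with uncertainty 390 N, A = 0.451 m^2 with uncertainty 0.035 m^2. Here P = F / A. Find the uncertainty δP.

Products/powers → add relative errors in quadrature, weighted by exponent:
  (1·δF/F)² = (1×0.0786)² = 0.00618;  (-1·δA/A)² = (-1×0.0776)² = 0.00602
δP/P = √(0.0122) = 0.110
P = 11000 Pa, so δP = 0.110 × 11000 = 1210 Pa.

1210 Pa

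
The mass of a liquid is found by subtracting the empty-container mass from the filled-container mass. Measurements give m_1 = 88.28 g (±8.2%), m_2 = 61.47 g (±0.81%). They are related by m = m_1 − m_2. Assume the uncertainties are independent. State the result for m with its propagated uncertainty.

m is a linear combination, so absolute uncertainties add in quadrature:
  (δm_1)² = 52.4;  (δm_2)² = 0.248
δm = √(52.7) = 7.26 g
m = 26.81 g.

26.81 ± 7.26 g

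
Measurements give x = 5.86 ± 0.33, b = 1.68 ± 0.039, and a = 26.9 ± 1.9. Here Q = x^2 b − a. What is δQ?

Let p = x^2·b = 57.7. δp/p = √((2·δx/x)² + (1·δb/b)²) = √(0.0127 + 0.000539) = 0.115, so δp = 6.63.
Q = p − a: δQ = √(δp² + δa²) = √(44.0 + 3.61) = 6.90

6.90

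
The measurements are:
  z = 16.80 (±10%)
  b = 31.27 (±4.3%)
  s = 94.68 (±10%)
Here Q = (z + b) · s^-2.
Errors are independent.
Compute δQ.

Let u = z + b = 48.07. δu = √(δz² + δb²) = √(2.82 + 1.81) = 2.15, so δu/u = 0.0448.
Q is then a monomial in u, s:
δQ/Q = √((δu/u)² + (-2·δs/s)²) = √(0.00200 + 0.0400) = 0.205
Q = 0.005362, so δQ = 0.205 × 0.005362 = 0.00110.

0.00110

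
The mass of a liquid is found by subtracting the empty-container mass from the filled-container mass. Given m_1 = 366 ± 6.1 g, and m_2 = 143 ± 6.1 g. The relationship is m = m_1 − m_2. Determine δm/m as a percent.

For a sum/difference, combine absolute errors in quadrature:
  (δm_1)² = 37.2;  (δm_2)² = 37.2
δm = √(74.4) = 8.63 g
m = 223 g, so δm/m = 8.63/223 = 0.0387.

3.87%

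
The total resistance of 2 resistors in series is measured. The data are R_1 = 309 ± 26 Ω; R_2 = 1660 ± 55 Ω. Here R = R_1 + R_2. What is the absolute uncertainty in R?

60.8 Ω

R is a linear combination, so absolute uncertainties add in quadrature:
  (δR_1)² = 676;  (δR_2)² = 3020
δR = √(3700) = 60.8 Ω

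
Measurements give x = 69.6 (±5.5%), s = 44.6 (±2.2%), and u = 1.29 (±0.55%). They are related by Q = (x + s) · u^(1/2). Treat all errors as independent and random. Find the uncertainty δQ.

4.50

Let w = x + s = 114. δw = √(δx² + δs²) = √(14.7 + 0.963) = 3.95, so δw/w = 0.0346.
Q is then a monomial in w, u:
δQ/Q = √((δw/w)² + (½·δu/u)²) = √(0.00120 + 7.56e-06) = 0.0347
Q = 130, so δQ = 0.0347 × 130 = 4.50.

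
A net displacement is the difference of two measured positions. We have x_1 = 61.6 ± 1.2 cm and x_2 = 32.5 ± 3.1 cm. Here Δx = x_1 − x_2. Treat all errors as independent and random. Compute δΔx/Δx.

Each term contributes (cᵢ δxᵢ)² to (δΔx)²:
  (δx_1)² = 1.44;  (δx_2)² = 9.61
δΔx = √(11.1) = 3.32 cm
Δx = 29.1 cm, so δΔx/Δx = 3.32/29.1 = 0.114.

0.114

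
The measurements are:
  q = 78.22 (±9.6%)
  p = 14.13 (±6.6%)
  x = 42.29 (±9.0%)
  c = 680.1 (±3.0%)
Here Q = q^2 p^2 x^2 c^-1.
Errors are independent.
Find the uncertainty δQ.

Q is a product of powers, so relative uncertainties combine in quadrature:
  (2·δq/q)² = (2×0.0960)² = 0.0369;  (2·δp/p)² = (2×0.0660)² = 0.0174;  (2·δx/x)² = (2×0.0900)² = 0.0324;  (-1·δc/c)² = (-1×0.0300)² = 0.000900
δQ/Q = √(0.0876) = 0.296
Q = 3.212e+06, so δQ = 0.296 × 3.212e+06 = 9.51e+05.

9.51e+05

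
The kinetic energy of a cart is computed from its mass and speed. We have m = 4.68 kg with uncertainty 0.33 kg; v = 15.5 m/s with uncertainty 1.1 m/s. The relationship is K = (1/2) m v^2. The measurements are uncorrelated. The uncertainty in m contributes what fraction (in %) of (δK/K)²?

(δK/K)² = (1·δm/m)² + (2·δv/v)²
  m term: (1×0.0705)² = 0.00497
  v term: (2×0.0710)² = 0.0201
Total = 0.0251. Share from m = 0.00497/0.0251 = 0.198.

19.8%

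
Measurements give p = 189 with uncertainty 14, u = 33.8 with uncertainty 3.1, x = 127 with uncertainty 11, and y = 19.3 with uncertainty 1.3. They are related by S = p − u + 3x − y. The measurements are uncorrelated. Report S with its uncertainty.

S is a linear combination, so absolute uncertainties add in quadrature:
  (δp)² = 196;  (δu)² = 9.61;  (3·δx)² = 1090;  (δy)² = 1.69
δS = √(1300) = 36.0
S = 517.

517 ± 36.0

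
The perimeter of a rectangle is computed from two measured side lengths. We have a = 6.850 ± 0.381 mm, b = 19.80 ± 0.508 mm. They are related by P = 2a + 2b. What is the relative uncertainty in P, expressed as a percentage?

2.38%

Sums and differences: (δP)² = Σ (cᵢ δxᵢ)².
  (2·δa)² = 0.581;  (2·δb)² = 1.03
δP = √(1.61) = 1.27 mm
P = 53.30 mm, so δP/P = 1.27/53.30 = 0.0238.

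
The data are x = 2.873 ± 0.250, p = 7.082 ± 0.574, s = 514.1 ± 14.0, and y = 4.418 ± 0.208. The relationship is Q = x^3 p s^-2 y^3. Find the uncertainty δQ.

For a monomial Q ∝ x^3, p, s^-2, y^3, fractional errors add in quadrature:
  (3·δx/x)² = (3×0.0870)² = 0.0681;  (1·δp/p)² = (1×0.0811)² = 0.00657;  (-2·δs/s)² = (-2×0.0272)² = 0.00297;  (3·δy/y)² = (3×0.0471)² = 0.0199
δQ/Q = √(0.0976) = 0.312
Q = 0.05480, so δQ = 0.312 × 0.05480 = 0.0171.

0.0171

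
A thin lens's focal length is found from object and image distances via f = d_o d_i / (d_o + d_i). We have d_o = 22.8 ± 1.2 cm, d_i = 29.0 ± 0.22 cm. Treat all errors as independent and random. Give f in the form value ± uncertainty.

12.8 ± 0.379 cm

∂f/∂d_o = (d_i/(d_o+d_i))² = 0.313;  ∂f/∂d_i = (d_o/(d_o+d_i))² = 0.194
δf = √((∂f/∂d_o · δd_o)² + (∂f/∂d_i · δd_i)²) = √(0.141 + 0.00182) = 0.379 cm
f = 12.8 cm.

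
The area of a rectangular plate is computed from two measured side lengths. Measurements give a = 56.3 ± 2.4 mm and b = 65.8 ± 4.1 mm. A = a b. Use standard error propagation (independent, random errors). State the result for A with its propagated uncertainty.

For a monomial A ∝ a, b, fractional errors add in quadrature:
  (1·δa/a)² = (1×0.0426)² = 0.00182;  (1·δb/b)² = (1×0.0623)² = 0.00388
δA/A = √(0.00570) = 0.0755
A = 3700 mm^2, so δA = 0.0755 × 3700 = 280 mm^2.

3700 ± 280 mm^2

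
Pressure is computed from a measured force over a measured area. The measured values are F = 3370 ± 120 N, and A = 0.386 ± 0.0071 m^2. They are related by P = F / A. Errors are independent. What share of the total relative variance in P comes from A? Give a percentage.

(δP/P)² = (1·δF/F)² + (-1·δA/A)²
  F term: (1×0.0356)² = 0.00127
  A term: (-1×0.0184)² = 0.000338
Total = 0.00161. Share from A = 0.000338/0.00161 = 0.211.

21.1%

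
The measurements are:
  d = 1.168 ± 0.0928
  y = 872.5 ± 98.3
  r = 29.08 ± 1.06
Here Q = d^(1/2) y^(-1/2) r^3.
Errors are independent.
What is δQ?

116

For a monomial Q ∝ d^(1/2), y^(-1/2), r^3, fractional errors add in quadrature:
  (½·δd/d)² = (0.5×0.0795)² = 0.00158;  (−½·δy/y)² = (-0.5×0.113)² = 0.00317;  (3·δr/r)² = (3×0.0365)² = 0.0120
δQ/Q = √(0.0167) = 0.129
Q = 899.8, so δQ = 0.129 × 899.8 = 116.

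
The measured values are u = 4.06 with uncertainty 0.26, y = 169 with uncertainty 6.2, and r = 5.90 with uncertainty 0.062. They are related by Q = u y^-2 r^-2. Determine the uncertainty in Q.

Since Q is a product/quotient, work with relative uncertainties:
  (1·δu/u)² = (1×0.0640)² = 0.00410;  (-2·δy/y)² = (-2×0.0367)² = 0.00538;  (-2·δr/r)² = (-2×0.0105)² = 0.000442
δQ/Q = √(0.00993) = 0.0996
Q = 4.08e-06, so δQ = 0.0996 × 4.08e-06 = 4.07e-07.

4.07e-07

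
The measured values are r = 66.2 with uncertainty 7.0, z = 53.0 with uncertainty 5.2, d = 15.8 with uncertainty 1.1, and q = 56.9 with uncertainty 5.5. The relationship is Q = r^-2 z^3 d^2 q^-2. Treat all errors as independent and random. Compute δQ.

1.14

Products/powers → add relative errors in quadrature, weighted by exponent:
  (-2·δr/r)² = (-2×0.106)² = 0.0447;  (3·δz/z)² = (3×0.0981)² = 0.0866;  (2·δd/d)² = (2×0.0696)² = 0.0194;  (-2·δq/q)² = (-2×0.0967)² = 0.0374
δQ/Q = √(0.188) = 0.434
Q = 2.62, so δQ = 0.434 × 2.62 = 1.14.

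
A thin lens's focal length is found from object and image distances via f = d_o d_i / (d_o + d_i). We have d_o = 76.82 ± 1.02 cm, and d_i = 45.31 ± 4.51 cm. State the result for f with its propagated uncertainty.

28.50 ± 1.79 cm

∂f/∂d_o = (d_i/(d_o+d_i))² = 0.138;  ∂f/∂d_i = (d_o/(d_o+d_i))² = 0.396
δf = √((∂f/∂d_o · δd_o)² + (∂f/∂d_i · δd_i)²) = √(0.0197 + 3.18) = 1.79 cm
f = 28.50 cm.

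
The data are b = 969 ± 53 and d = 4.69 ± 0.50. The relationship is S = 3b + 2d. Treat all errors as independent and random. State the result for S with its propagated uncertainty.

For a sum/difference, combine absolute errors in quadrature:
  (3·δb)² = 25300;  (2·δd)² = 1.00
δS = √(25300) = 159
S = 2920.

2920 ± 159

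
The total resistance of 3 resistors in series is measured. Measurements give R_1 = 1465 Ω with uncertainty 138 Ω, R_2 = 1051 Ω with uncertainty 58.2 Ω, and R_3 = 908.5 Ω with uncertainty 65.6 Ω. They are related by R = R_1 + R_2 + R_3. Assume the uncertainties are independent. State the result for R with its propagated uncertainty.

Each term contributes (cᵢ δxᵢ)² to (δR)²:
  (δR_1)² = 19000;  (δR_2)² = 3390;  (δR_3)² = 4300
δR = √(26700) = 164 Ω
R = 3424 Ω.

3424 ± 164 Ω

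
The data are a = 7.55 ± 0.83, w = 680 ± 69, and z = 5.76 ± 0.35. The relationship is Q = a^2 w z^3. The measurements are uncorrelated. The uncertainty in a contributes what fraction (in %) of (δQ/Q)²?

52.6%

(δQ/Q)² = (2·δa/a)² + (1·δw/w)² + (3·δz/z)²
  a term: (2×0.110)² = 0.0483
  w term: (1×0.101)² = 0.0103
  z term: (3×0.0608)² = 0.0332
Total = 0.0919. Share from a = 0.0483/0.0919 = 0.526.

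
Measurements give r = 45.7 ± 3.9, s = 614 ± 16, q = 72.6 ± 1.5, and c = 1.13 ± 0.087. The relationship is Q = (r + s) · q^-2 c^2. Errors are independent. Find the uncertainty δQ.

0.0258

Let u = r + s = 660. δu = √(δr² + δs²) = √(15.2 + 256) = 16.5, so δu/u = 0.0250.
Q is then a monomial in u, q, c:
δQ/Q = √((δu/u)² + (-2·δq/q)² + (2·δc/c)²) = √(0.000623 + 0.00171 + 0.0237) = 0.161
Q = 0.160, so δQ = 0.161 × 0.160 = 0.0258.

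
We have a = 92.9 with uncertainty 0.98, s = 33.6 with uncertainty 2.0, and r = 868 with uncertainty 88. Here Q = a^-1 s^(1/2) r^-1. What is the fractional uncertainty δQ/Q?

0.106

Relative error in a monomial: (δQ/Q)² = Σ (nᵢ · δxᵢ/xᵢ)².
  (-1·δa/a)² = (-1×0.0105)² = 0.000111;  (½·δs/s)² = (0.5×0.0595)² = 0.000886;  (-1·δr/r)² = (-1×0.101)² = 0.0103
δQ/Q = √(0.0113) = 0.106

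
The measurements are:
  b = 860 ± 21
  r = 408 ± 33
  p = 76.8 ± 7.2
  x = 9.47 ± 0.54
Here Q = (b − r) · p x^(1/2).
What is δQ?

14000

Let u = b − r = 452. δu = √(δb² + δr²) = √(441 + 1090) = 39.1, so δu/u = 0.0865.
Q is then a monomial in u, p, x:
δQ/Q = √((δu/u)² + (1·δp/p)² + (½·δx/x)²) = √(0.00749 + 0.00879 + 0.000813) = 0.131
Q = 1.07e+05, so δQ = 0.131 × 1.07e+05 = 14000.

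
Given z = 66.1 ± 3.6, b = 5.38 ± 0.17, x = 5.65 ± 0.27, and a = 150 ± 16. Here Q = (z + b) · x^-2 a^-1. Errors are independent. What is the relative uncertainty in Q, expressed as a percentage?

15.2%

Let u = z + b = 71.5. δu = √(δz² + δb²) = √(13.0 + 0.0289) = 3.60, so δu/u = 0.0504.
Q is then a monomial in u, x, a:
δQ/Q = √((δu/u)² + (-2·δx/x)² + (-1·δa/a)²) = √(0.00254 + 0.00913 + 0.0114) = 0.152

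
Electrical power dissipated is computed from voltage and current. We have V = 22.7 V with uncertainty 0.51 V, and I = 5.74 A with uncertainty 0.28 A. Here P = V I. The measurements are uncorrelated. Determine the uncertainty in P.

7.00 W

Since P is a product/quotient, work with relative uncertainties:
  (1·δV/V)² = (1×0.0225)² = 0.000505;  (1·δI/I)² = (1×0.0488)² = 0.00238
δP/P = √(0.00288) = 0.0537
P = 130 W, so δP = 0.0537 × 130 = 7.00 W.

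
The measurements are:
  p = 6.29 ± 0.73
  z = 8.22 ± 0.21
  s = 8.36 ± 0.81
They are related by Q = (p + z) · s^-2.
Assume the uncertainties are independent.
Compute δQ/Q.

0.201

Let u = p + z = 14.5. δu = √(δp² + δz²) = √(0.533 + 0.0441) = 0.760, so δu/u = 0.0524.
Q is then a monomial in u, s:
δQ/Q = √((δu/u)² + (-2·δs/s)²) = √(0.00274 + 0.0376) = 0.201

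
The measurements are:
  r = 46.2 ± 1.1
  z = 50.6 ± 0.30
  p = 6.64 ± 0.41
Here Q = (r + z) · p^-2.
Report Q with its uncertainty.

Let u = r + z = 96.8. δu = √(δr² + δz²) = √(1.21 + 0.0900) = 1.14, so δu/u = 0.0118.
Q is then a monomial in u, p:
δQ/Q = √((δu/u)² + (-2·δp/p)²) = √(0.000139 + 0.0153) = 0.124
Q = 2.20, so δQ = 0.124 × 2.20 = 0.272.

2.20 ± 0.272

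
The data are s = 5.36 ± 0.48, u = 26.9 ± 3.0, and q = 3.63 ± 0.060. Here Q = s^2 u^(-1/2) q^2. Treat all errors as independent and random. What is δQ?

Each factor contributes (exponent × relative error)² to (δQ/Q)²:
  (2·δs/s)² = (2×0.0896)² = 0.0321;  (−½·δu/u)² = (-0.5×0.112)² = 0.00311;  (2·δq/q)² = (2×0.0165)² = 0.00109
δQ/Q = √(0.0363) = 0.190
Q = 73.0, so δQ = 0.190 × 73.0 = 13.9.

13.9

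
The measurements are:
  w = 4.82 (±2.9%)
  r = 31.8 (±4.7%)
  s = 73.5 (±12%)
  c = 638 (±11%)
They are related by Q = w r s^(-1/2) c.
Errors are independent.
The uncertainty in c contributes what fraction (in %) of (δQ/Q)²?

64.5%

(δQ/Q)² = (1·δw/w)² + (1·δr/r)² + (−½·δs/s)² + (1·δc/c)²
  w term: (1×0.0290)² = 0.000841
  r term: (1×0.0470)² = 0.00221
  s term: (-0.5×0.120)² = 0.00360
  c term: (1×0.110)² = 0.0121
Total = 0.0188. Share from c = 0.0121/0.0188 = 0.645.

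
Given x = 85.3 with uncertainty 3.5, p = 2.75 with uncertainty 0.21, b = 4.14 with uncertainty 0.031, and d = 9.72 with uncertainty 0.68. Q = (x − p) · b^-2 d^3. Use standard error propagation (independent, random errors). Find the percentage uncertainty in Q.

21.5%

Let u = x − p = 82.5. δu = √(δx² + δp²) = √(12.2 + 0.0441) = 3.51, so δu/u = 0.0425.
Q is then a monomial in u, b, d:
δQ/Q = √((δu/u)² + (-2·δb/b)² + (3·δd/d)²) = √(0.00180 + 0.000224 + 0.0440) = 0.215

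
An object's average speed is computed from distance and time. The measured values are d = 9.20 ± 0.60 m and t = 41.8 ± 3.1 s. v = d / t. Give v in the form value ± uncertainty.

0.220 ± 0.0217 m/s

Each factor contributes (exponent × relative error)² to (δv/v)²:
  (1·δd/d)² = (1×0.0652)² = 0.00425;  (-1·δt/t)² = (-1×0.0742)² = 0.00550
δv/v = √(0.00975) = 0.0988
v = 0.220 m/s, so δv = 0.0988 × 0.220 = 0.0217 m/s.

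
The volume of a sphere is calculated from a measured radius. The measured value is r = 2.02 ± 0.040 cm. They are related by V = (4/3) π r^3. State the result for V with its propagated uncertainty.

For a monomial V ∝ r^3, fractional errors add in quadrature:
  (3·δr/r)² = (3×0.0198)² = 0.00353
δV/V = √(0.00353) = 0.0594
V = 34.5 cm^3, so δV = 0.0594 × 34.5 = 2.05 cm^3.

34.5 ± 2.05 cm^3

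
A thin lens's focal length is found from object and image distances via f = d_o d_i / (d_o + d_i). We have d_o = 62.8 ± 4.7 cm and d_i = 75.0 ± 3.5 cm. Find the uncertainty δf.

∂f/∂d_o = (d_i/(d_o+d_i))² = 0.296;  ∂f/∂d_i = (d_o/(d_o+d_i))² = 0.208
δf = √((∂f/∂d_o · δd_o)² + (∂f/∂d_i · δd_i)²) = √(1.94 + 0.528) = 1.57 cm

1.57 cm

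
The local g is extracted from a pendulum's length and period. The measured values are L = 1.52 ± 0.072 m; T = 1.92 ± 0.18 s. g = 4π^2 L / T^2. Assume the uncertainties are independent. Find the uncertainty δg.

Since g is a product/quotient, work with relative uncertainties:
  (1·δL/L)² = (1×0.0474)² = 0.00224;  (-2·δT/T)² = (-2×0.0938)² = 0.0352
δg/g = √(0.0374) = 0.193
g = 16.3 m/s^2, so δg = 0.193 × 16.3 = 3.15 m/s^2.

3.15 m/s^2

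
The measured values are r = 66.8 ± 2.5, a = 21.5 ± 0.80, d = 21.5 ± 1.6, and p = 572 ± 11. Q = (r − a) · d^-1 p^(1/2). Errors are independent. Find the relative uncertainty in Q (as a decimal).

0.0948

Let u = r − a = 45.3. δu = √(δr² + δa²) = √(6.25 + 0.640) = 2.62, so δu/u = 0.0579.
Q is then a monomial in u, d, p:
δQ/Q = √((δu/u)² + (-1·δd/d)² + (½·δp/p)²) = √(0.00336 + 0.00554 + 9.25e-05) = 0.0948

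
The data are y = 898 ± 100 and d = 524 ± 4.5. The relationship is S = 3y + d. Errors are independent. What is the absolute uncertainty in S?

Each term contributes (cᵢ δxᵢ)² to (δS)²:
  (3·δy)² = 90000;  (δd)² = 20.2
δS = √(90000) = 300

300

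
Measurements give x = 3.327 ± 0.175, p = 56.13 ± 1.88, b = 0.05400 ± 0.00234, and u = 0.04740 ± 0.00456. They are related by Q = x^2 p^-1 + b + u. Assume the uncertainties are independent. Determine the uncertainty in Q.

0.0224

Let w = x^2·p^-1 = 0.1972. δw/w = √((2·δx/x)² + (-1·δp/p)²) = √(0.0111 + 0.00112) = 0.110, so δw = 0.0218.
Q = w + b + u: δQ = √(δw² + δb² + δu²) = √(0.000474 + 5.48e-06 + 2.08e-05) = 0.0224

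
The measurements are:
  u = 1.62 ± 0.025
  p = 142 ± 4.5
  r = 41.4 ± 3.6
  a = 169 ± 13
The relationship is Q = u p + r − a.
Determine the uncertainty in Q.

15.7

Let w = u·p = 230. δw/w = √((1·δu/u)² + (1·δp/p)²) = √(0.000238 + 0.00100) = 0.0352, so δw = 8.11.
Q = w + r − a: δQ = √(δw² + δr² + δa²) = √(65.7 + 13.0 + 169) = 15.7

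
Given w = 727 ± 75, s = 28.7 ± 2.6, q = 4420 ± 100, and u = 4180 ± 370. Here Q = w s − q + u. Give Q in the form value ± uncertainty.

Let p = w·s = 20900. δp/p = √((1·δw/w)² + (1·δs/s)²) = √(0.0106 + 0.00821) = 0.137, so δp = 2860.
Q = p − q + u: δQ = √(δp² + δq² + δu²) = √(8.21e+06 + 10000 + 1.37e+05) = 2890
Q = 20600.

20600 ± 2890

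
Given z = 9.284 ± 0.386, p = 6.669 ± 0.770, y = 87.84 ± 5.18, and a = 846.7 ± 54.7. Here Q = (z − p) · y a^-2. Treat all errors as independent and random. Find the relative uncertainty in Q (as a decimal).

Let u = z − p = 2.615. δu = √(δz² + δp²) = √(0.149 + 0.593) = 0.861, so δu/u = 0.329.
Q is then a monomial in u, y, a:
δQ/Q = √((δu/u)² + (1·δy/y)² + (-2·δa/a)²) = √(0.108 + 0.00348 + 0.0167) = 0.359

0.359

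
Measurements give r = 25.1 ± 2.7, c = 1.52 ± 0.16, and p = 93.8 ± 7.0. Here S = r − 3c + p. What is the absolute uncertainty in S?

Sums and differences: (δS)² = Σ (cᵢ δxᵢ)².
  (δr)² = 7.29;  (3·δc)² = 0.230;  (δp)² = 49.0
δS = √(56.5) = 7.52

7.52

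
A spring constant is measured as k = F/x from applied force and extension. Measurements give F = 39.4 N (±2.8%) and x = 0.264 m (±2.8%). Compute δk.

Since k is a product/quotient, work with relative uncertainties:
  (1·δF/F)² = (1×0.0280)² = 0.000784;  (-1·δx/x)² = (-1×0.0280)² = 0.000784
δk/k = √(0.00157) = 0.0396
k = 149 N/m, so δk = 0.0396 × 149 = 5.91 N/m.

5.91 N/m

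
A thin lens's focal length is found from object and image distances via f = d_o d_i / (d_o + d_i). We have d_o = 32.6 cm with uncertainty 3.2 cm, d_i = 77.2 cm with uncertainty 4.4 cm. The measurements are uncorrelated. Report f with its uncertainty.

∂f/∂d_o = (d_i/(d_o+d_i))² = 0.494;  ∂f/∂d_i = (d_o/(d_o+d_i))² = 0.0882
δf = √((∂f/∂d_o · δd_o)² + (∂f/∂d_i · δd_i)²) = √(2.50 + 0.150) = 1.63 cm
f = 22.9 cm.

22.9 ± 1.63 cm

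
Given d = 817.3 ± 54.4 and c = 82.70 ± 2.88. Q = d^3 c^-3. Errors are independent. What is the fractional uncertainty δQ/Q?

Q is a product of powers, so relative uncertainties combine in quadrature:
  (3·δd/d)² = (3×0.0666)² = 0.0399;  (-3·δc/c)² = (-3×0.0348)² = 0.0109
δQ/Q = √(0.0508) = 0.225

0.225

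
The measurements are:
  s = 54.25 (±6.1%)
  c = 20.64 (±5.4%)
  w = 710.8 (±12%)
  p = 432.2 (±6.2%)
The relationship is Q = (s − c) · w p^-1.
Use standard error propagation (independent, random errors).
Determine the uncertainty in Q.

9.42

Let u = s − c = 33.61. δu = √(δs² + δc²) = √(11.0 + 1.24) = 3.49, so δu/u = 0.104.
Q is then a monomial in u, w, p:
δQ/Q = √((δu/u)² + (1·δw/w)² + (-1·δp/p)²) = √(0.0108 + 0.0144 + 0.00384) = 0.170
Q = 55.28, so δQ = 0.170 × 55.28 = 9.42.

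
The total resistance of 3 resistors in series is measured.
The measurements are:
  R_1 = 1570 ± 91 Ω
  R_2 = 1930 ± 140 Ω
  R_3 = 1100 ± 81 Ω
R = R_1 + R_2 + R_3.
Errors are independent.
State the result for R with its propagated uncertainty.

Each term contributes (cᵢ δxᵢ)² to (δR)²:
  (δR_1)² = 8280;  (δR_2)² = 19600;  (δR_3)² = 6560
δR = √(34400) = 186 Ω
R = 4600 Ω.

4600 ± 186 Ω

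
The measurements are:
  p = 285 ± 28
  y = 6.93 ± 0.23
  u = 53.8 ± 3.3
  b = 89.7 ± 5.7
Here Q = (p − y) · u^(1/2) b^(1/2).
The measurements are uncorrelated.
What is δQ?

Let w = p − y = 278. δw = √(δp² + δy²) = √(784 + 0.0529) = 28.0, so δw/w = 0.101.
Q is then a monomial in w, u, b:
δQ/Q = √((δw/w)² + (½·δu/u)² + (½·δb/b)²) = √(0.0101 + 0.000941 + 0.00101) = 0.110
Q = 19300, so δQ = 0.110 × 19300 = 2120.

2120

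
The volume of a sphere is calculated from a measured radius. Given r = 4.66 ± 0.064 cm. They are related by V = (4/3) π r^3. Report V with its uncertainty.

Each factor contributes (exponent × relative error)² to (δV/V)²:
  (3·δr/r)² = (3×0.0137)² = 0.00170
δV/V = √(0.00170) = 0.0412
V = 424 cm^3, so δV = 0.0412 × 424 = 17.5 cm^3.

424 ± 17.5 cm^3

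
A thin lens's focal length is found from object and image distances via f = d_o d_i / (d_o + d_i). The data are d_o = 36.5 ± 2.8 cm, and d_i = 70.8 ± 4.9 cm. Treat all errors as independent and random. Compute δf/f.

∂f/∂d_o = (d_i/(d_o+d_i))² = 0.435;  ∂f/∂d_i = (d_o/(d_o+d_i))² = 0.116
δf = √((∂f/∂d_o · δd_o)² + (∂f/∂d_i · δd_i)²) = √(1.49 + 0.321) = 1.34 cm
f = 24.1 cm, so δf/f = 1.34/24.1 = 0.0558.

0.0558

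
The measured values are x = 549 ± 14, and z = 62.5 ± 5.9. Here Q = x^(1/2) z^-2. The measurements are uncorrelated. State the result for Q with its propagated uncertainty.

Since Q is a product/quotient, work with relative uncertainties:
  (½·δx/x)² = (0.5×0.0255)² = 0.000163;  (-2·δz/z)² = (-2×0.0944)² = 0.0356
δQ/Q = √(0.0358) = 0.189
Q = 0.00600, so δQ = 0.189 × 0.00600 = 0.00114.

0.00600 ± 0.00114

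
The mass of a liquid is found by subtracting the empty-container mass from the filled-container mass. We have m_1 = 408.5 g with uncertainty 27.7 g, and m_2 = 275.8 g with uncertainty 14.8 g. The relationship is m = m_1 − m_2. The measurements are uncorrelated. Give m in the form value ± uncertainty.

132.7 ± 31.4 g

m is a linear combination, so absolute uncertainties add in quadrature:
  (δm_1)² = 767;  (δm_2)² = 219
δm = √(986) = 31.4 g
m = 132.7 g.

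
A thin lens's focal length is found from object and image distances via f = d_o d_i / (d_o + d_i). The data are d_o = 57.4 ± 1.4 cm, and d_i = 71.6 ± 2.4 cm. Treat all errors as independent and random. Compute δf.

∂f/∂d_o = (d_i/(d_o+d_i))² = 0.308;  ∂f/∂d_i = (d_o/(d_o+d_i))² = 0.198
δf = √((∂f/∂d_o · δd_o)² + (∂f/∂d_i · δd_i)²) = √(0.186 + 0.226) = 0.642 cm

0.642 cm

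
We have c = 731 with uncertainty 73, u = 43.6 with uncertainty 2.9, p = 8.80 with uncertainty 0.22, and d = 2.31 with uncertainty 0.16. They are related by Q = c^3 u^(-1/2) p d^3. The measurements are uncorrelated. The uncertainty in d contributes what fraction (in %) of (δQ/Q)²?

32.1%

(δQ/Q)² = (3·δc/c)² + (−½·δu/u)² + (1·δp/p)² + (3·δd/d)²
  c term: (3×0.0999)² = 0.0898
  u term: (-0.5×0.0665)² = 0.00111
  p term: (1×0.0250)² = 0.000625
  d term: (3×0.0693)² = 0.0432
Total = 0.135. Share from d = 0.0432/0.135 = 0.321.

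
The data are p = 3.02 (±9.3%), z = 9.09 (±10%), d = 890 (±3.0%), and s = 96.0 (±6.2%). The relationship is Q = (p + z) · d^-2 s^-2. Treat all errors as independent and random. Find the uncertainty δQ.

Let u = p + z = 12.1. δu = √(δp² + δz²) = √(0.0789 + 0.826) = 0.951, so δu/u = 0.0786.
Q is then a monomial in u, d, s:
δQ/Q = √((δu/u)² + (-2·δd/d)² + (-2·δs/s)²) = √(0.00617 + 0.00360 + 0.0154) = 0.159
Q = 1.66e-09, so δQ = 0.159 × 1.66e-09 = 2.63e-10.

2.63e-10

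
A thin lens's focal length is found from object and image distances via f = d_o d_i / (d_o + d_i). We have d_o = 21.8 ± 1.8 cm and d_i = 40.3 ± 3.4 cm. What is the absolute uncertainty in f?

0.866 cm

∂f/∂d_o = (d_i/(d_o+d_i))² = 0.421;  ∂f/∂d_i = (d_o/(d_o+d_i))² = 0.123
δf = √((∂f/∂d_o · δd_o)² + (∂f/∂d_i · δd_i)²) = √(0.575 + 0.176) = 0.866 cm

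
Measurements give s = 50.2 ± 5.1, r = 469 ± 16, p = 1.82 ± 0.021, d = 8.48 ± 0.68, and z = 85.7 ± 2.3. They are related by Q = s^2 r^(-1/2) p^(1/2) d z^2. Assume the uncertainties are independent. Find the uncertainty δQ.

Since Q is a product/quotient, work with relative uncertainties:
  (2·δs/s)² = (2×0.102)² = 0.0413;  (−½·δr/r)² = (-0.5×0.0341)² = 0.000291;  (½·δp/p)² = (0.5×0.0115)² = 3.33e-05;  (1·δd/d)² = (1×0.0802)² = 0.00643;  (2·δz/z)² = (2×0.0268)² = 0.00288
δQ/Q = √(0.0509) = 0.226
Q = 9.78e+06, so δQ = 0.226 × 9.78e+06 = 2.21e+06.

2.21e+06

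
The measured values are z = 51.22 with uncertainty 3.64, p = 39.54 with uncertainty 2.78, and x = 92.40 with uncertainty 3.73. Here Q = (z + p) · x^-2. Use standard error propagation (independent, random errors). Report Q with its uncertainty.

0.01063 ± 0.00101

Let u = z + p = 90.76. δu = √(δz² + δp²) = √(13.2 + 7.73) = 4.58, so δu/u = 0.0505.
Q is then a monomial in u, x:
δQ/Q = √((δu/u)² + (-2·δx/x)²) = √(0.00255 + 0.00652) = 0.0952
Q = 0.01063, so δQ = 0.0952 × 0.01063 = 0.00101.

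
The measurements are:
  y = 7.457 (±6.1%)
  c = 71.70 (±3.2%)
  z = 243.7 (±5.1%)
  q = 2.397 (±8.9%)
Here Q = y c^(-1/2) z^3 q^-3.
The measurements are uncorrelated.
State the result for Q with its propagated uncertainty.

(9.255 ± 2.91) × 10^5

For a monomial Q ∝ y, c^(-1/2), z^3, q^-3, fractional errors add in quadrature:
  (1·δy/y)² = (1×0.0610)² = 0.00372;  (−½·δc/c)² = (-0.5×0.0320)² = 0.000256;  (3·δz/z)² = (3×0.0510)² = 0.0234;  (-3·δq/q)² = (-3×0.0890)² = 0.0713
δQ/Q = √(0.0987) = 0.314
Q = 925500, so δQ = 0.314 × 925500 = 2.91e+05.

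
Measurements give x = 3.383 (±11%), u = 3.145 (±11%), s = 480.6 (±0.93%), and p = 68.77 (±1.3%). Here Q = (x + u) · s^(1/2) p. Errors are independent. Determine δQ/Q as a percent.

7.90%

Let w = x + u = 6.528. δw = √(δx² + δu²) = √(0.138 + 0.120) = 0.508, so δw/w = 0.0778.
Q is then a monomial in w, s, p:
δQ/Q = √((δw/w)² + (½·δs/s)² + (1·δp/p)²) = √(0.00606 + 2.16e-05 + 0.000169) = 0.0790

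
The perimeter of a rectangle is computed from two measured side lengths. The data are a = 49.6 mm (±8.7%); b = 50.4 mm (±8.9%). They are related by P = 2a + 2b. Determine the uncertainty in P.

12.4 mm

P is a linear combination, so absolute uncertainties add in quadrature:
  (2·δa)² = 74.5;  (2·δb)² = 80.5
δP = √(155) = 12.4 mm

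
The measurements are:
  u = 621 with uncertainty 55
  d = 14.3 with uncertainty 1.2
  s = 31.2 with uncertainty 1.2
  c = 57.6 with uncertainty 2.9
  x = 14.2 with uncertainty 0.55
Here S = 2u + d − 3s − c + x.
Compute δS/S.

0.0984

Each term contributes (cᵢ δxᵢ)² to (δS)²:
  (2·δu)² = 12100;  (δd)² = 1.44;  (3·δs)² = 13.0;  (δc)² = 8.41;  (δx)² = 0.303
δS = √(12100) = 110
S = 1120, so δS/S = 110/1120 = 0.0984.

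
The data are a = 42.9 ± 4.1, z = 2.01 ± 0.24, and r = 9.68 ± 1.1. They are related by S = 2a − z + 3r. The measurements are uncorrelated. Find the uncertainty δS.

8.84

Absolute uncertainties add in quadrature for a linear combination:
  (2·δa)² = 67.2;  (δz)² = 0.0576;  (3·δr)² = 10.9
δS = √(78.2) = 8.84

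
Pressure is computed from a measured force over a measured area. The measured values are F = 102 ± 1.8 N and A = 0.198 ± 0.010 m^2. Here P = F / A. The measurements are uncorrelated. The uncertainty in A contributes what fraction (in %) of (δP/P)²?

(δP/P)² = (1·δF/F)² + (-1·δA/A)²
  F term: (1×0.0176)² = 0.000311
  A term: (-1×0.0505)² = 0.00255
Total = 0.00286. Share from A = 0.00255/0.00286 = 0.891.

89.1%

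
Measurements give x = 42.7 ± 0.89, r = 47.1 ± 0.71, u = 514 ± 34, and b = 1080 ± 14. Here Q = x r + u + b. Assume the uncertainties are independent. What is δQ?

Let p = x·r = 2010. δp/p = √((1·δx/x)² + (1·δr/r)²) = √(0.000434 + 0.000227) = 0.0257, so δp = 51.7.
Q = p + u + b: δQ = √(δp² + δu² + δb²) = √(2680 + 1160 + 196) = 63.5

63.5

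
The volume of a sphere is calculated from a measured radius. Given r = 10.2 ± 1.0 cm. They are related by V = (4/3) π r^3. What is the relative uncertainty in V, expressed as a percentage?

V ∝ r^3, so δV/V = |3| · δr/r = 3 × 0.0980 = 0.294.

29.4%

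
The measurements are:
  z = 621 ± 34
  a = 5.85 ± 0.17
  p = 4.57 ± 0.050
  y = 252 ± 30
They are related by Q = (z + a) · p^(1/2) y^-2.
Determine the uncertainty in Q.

Let u = z + a = 627. δu = √(δz² + δa²) = √(1160 + 0.0289) = 34.0, so δu/u = 0.0542.
Q is then a monomial in u, p, y:
δQ/Q = √((δu/u)² + (½·δp/p)² + (-2·δy/y)²) = √(0.00294 + 2.99e-05 + 0.0567) = 0.244
Q = 0.0211, so δQ = 0.244 × 0.0211 = 0.00515.

0.00515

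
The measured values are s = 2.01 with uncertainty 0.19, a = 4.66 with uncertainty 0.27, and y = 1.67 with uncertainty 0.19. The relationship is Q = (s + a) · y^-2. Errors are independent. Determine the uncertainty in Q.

Let u = s + a = 6.67. δu = √(δs² + δa²) = √(0.0361 + 0.0729) = 0.330, so δu/u = 0.0495.
Q is then a monomial in u, y:
δQ/Q = √((δu/u)² + (-2·δy/y)²) = √(0.00245 + 0.0518) = 0.233
Q = 2.39, so δQ = 0.233 × 2.39 = 0.557.

0.557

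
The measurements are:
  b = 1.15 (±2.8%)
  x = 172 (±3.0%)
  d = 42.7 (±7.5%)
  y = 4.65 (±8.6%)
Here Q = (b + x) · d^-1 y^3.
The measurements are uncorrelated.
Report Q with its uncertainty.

Let u = b + x = 173. δu = √(δb² + δx²) = √(0.00104 + 26.6) = 5.16, so δu/u = 0.0298.
Q is then a monomial in u, d, y:
δQ/Q = √((δu/u)² + (-1·δd/d)² + (3·δy/y)²) = √(0.000888 + 0.00562 + 0.0666) = 0.270
Q = 408, so δQ = 0.270 × 408 = 110.

408 ± 110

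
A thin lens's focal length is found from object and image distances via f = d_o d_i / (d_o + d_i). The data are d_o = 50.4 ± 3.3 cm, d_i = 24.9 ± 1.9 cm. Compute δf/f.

∂f/∂d_o = (d_i/(d_o+d_i))² = 0.109;  ∂f/∂d_i = (d_o/(d_o+d_i))² = 0.448
δf = √((∂f/∂d_o · δd_o)² + (∂f/∂d_i · δd_i)²) = √(0.130 + 0.725) = 0.925 cm
f = 16.7 cm, so δf/f = 0.925/16.7 = 0.0555.

0.0555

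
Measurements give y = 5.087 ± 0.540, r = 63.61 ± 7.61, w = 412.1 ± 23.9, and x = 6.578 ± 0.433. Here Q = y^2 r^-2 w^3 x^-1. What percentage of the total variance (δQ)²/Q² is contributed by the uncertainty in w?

(δQ/Q)² = (2·δy/y)² + (-2·δr/r)² + (3·δw/w)² + (-1·δx/x)²
  y term: (2×0.106)² = 0.0451
  r term: (-2×0.120)² = 0.0573
  w term: (3×0.0580)² = 0.0303
  x term: (-1×0.0658)² = 0.00433
Total = 0.137. Share from w = 0.0303/0.137 = 0.221.

22.1%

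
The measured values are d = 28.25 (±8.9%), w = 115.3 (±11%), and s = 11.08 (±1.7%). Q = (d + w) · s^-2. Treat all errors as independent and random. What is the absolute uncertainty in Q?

Let u = d + w = 143.6. δu = √(δd² + δw²) = √(6.32 + 161) = 12.9, so δu/u = 0.0901.
Q is then a monomial in u, s:
δQ/Q = √((δu/u)² + (-2·δs/s)²) = √(0.00811 + 0.00116) = 0.0963
Q = 1.169, so δQ = 0.0963 × 1.169 = 0.113.

0.113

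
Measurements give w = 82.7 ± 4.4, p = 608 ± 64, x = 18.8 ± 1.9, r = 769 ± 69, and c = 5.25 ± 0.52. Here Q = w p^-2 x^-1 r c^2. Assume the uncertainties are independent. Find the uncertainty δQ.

For a monomial Q ∝ w, p^-2, x^-1, r, c^2, fractional errors add in quadrature:
  (1·δw/w)² = (1×0.0532)² = 0.00283;  (-2·δp/p)² = (-2×0.105)² = 0.0443;  (-1·δx/x)² = (-1×0.101)² = 0.0102;  (1·δr/r)² = (1×0.0897)² = 0.00805;  (2·δc/c)² = (2×0.0990)² = 0.0392
δQ/Q = √(0.105) = 0.324
Q = 0.252, so δQ = 0.324 × 0.252 = 0.0816.

0.0816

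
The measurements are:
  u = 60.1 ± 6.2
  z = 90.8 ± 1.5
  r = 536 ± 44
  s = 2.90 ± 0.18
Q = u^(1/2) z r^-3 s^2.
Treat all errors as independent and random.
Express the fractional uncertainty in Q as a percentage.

Each factor contributes (exponent × relative error)² to (δQ/Q)²:
  (½·δu/u)² = (0.5×0.103)² = 0.00266;  (1·δz/z)² = (1×0.0165)² = 0.000273;  (-3·δr/r)² = (-3×0.0821)² = 0.0606;  (2·δs/s)² = (2×0.0621)² = 0.0154
δQ/Q = √(0.0790) = 0.281

28.1%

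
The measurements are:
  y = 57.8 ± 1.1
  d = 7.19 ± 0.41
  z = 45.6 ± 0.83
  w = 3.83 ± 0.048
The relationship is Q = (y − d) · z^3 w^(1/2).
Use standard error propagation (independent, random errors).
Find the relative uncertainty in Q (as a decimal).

Let u = y − d = 50.6. δu = √(δy² + δd²) = √(1.21 + 0.168) = 1.17, so δu/u = 0.0232.
Q is then a monomial in u, z, w:
δQ/Q = √((δu/u)² + (3·δz/z)² + (½·δw/w)²) = √(0.000538 + 0.00298 + 3.93e-05) = 0.0597

0.0597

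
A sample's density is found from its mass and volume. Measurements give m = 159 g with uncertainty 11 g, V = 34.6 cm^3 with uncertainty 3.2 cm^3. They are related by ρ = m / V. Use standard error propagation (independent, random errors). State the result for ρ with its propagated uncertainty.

4.60 ± 0.531 g/cm^3

For a monomial ρ ∝ m, V^-1, fractional errors add in quadrature:
  (1·δm/m)² = (1×0.0692)² = 0.00479;  (-1·δV/V)² = (-1×0.0925)² = 0.00855
δρ/ρ = √(0.0133) = 0.115
ρ = 4.60 g/cm^3, so δρ = 0.115 × 4.60 = 0.531 g/cm^3.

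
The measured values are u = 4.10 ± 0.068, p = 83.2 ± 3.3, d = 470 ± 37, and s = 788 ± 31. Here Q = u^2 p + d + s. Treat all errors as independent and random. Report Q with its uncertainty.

2660 ± 86.9

Let w = u^2·p = 1400. δw/w = √((2·δu/u)² + (1·δp/p)²) = √(0.00110 + 0.00157) = 0.0517, so δw = 72.3.
Q = w + d + s: δQ = √(δw² + δd² + δs²) = √(5230 + 1370 + 961) = 86.9
Q = 2660.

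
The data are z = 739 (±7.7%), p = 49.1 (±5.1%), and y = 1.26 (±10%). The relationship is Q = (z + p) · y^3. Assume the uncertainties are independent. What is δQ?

Let u = z + p = 788. δu = √(δz² + δp²) = √(3240 + 6.27) = 57.0, so δu/u = 0.0723.
Q is then a monomial in u, y:
δQ/Q = √((δu/u)² + (3·δy/y)²) = √(0.00522 + 0.0900) = 0.309
Q = 1580, so δQ = 0.309 × 1580 = 486.

486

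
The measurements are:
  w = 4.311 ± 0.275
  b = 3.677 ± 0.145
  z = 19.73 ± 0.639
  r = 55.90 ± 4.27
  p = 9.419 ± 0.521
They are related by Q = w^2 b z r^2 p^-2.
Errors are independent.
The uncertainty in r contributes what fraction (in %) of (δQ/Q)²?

42.9%

(δQ/Q)² = (2·δw/w)² + (1·δb/b)² + (1·δz/z)² + (2·δr/r)² + (-2·δp/p)²
  w term: (2×0.0638)² = 0.0163
  b term: (1×0.0394)² = 0.00156
  z term: (1×0.0324)² = 0.00105
  r term: (2×0.0764)² = 0.0233
  p term: (-2×0.0553)² = 0.0122
Total = 0.0545. Share from r = 0.0233/0.0545 = 0.429.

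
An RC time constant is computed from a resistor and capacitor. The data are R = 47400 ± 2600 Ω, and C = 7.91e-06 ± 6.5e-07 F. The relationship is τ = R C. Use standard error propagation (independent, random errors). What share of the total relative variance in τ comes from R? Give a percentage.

(δτ/τ)² = (1·δR/R)² + (1·δC/C)²
  R term: (1×0.0549)² = 0.00301
  C term: (1×0.0822)² = 0.00675
Total = 0.00976. Share from R = 0.00301/0.00976 = 0.308.

30.8%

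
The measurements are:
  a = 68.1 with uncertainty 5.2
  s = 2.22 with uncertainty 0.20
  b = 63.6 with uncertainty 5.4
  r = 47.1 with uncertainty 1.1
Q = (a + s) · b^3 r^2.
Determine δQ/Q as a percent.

Let u = a + s = 70.3. δu = √(δa² + δs²) = √(27.0 + 0.0400) = 5.20, so δu/u = 0.0740.
Q is then a monomial in u, b, r:
δQ/Q = √((δu/u)² + (3·δb/b)² + (2·δr/r)²) = √(0.00548 + 0.0649 + 0.00218) = 0.269

26.9%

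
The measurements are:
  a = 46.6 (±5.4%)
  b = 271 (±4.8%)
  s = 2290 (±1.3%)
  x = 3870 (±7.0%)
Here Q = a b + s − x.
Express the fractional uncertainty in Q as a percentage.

8.62%

Let p = a·b = 12600. δp/p = √((1·δa/a)² + (1·δb/b)²) = √(0.00292 + 0.00230) = 0.0722, so δp = 912.
Q = p + s − x: δQ = √(δp² + δs² + δx²) = √(8.32e+05 + 886 + 73400) = 952
Q = 11000, so δQ/Q = 952/11000 = 0.0862.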